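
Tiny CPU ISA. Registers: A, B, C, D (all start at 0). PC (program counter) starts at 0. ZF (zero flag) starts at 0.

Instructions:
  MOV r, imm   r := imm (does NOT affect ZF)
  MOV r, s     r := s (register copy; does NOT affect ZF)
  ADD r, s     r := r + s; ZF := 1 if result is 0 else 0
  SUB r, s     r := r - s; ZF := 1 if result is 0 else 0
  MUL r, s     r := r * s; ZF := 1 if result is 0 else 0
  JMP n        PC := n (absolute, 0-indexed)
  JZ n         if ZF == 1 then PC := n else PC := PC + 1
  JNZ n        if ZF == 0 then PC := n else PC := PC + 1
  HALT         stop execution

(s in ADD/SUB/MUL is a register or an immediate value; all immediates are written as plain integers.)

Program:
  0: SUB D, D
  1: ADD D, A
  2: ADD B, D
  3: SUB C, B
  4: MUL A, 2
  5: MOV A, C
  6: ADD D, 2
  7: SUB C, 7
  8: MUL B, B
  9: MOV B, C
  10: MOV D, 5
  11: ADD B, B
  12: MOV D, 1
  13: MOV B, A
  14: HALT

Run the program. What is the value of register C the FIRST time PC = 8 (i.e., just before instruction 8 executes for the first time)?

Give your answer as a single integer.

Step 1: PC=0 exec 'SUB D, D'. After: A=0 B=0 C=0 D=0 ZF=1 PC=1
Step 2: PC=1 exec 'ADD D, A'. After: A=0 B=0 C=0 D=0 ZF=1 PC=2
Step 3: PC=2 exec 'ADD B, D'. After: A=0 B=0 C=0 D=0 ZF=1 PC=3
Step 4: PC=3 exec 'SUB C, B'. After: A=0 B=0 C=0 D=0 ZF=1 PC=4
Step 5: PC=4 exec 'MUL A, 2'. After: A=0 B=0 C=0 D=0 ZF=1 PC=5
Step 6: PC=5 exec 'MOV A, C'. After: A=0 B=0 C=0 D=0 ZF=1 PC=6
Step 7: PC=6 exec 'ADD D, 2'. After: A=0 B=0 C=0 D=2 ZF=0 PC=7
Step 8: PC=7 exec 'SUB C, 7'. After: A=0 B=0 C=-7 D=2 ZF=0 PC=8
First time PC=8: C=-7

-7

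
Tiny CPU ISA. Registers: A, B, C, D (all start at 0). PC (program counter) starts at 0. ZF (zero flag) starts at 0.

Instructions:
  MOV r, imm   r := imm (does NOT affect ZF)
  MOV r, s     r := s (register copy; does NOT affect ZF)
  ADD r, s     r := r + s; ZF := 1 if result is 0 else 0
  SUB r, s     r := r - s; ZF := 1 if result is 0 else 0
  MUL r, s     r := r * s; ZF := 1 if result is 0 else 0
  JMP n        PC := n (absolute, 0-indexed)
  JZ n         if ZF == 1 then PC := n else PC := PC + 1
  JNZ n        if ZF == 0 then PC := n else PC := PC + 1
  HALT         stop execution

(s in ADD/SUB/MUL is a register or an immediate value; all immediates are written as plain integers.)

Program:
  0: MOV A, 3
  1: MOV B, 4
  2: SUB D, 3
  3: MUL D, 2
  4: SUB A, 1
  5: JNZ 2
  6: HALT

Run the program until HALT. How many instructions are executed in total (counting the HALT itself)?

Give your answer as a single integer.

Answer: 15

Derivation:
Step 1: PC=0 exec 'MOV A, 3'. After: A=3 B=0 C=0 D=0 ZF=0 PC=1
Step 2: PC=1 exec 'MOV B, 4'. After: A=3 B=4 C=0 D=0 ZF=0 PC=2
Step 3: PC=2 exec 'SUB D, 3'. After: A=3 B=4 C=0 D=-3 ZF=0 PC=3
Step 4: PC=3 exec 'MUL D, 2'. After: A=3 B=4 C=0 D=-6 ZF=0 PC=4
Step 5: PC=4 exec 'SUB A, 1'. After: A=2 B=4 C=0 D=-6 ZF=0 PC=5
Step 6: PC=5 exec 'JNZ 2'. After: A=2 B=4 C=0 D=-6 ZF=0 PC=2
Step 7: PC=2 exec 'SUB D, 3'. After: A=2 B=4 C=0 D=-9 ZF=0 PC=3
Step 8: PC=3 exec 'MUL D, 2'. After: A=2 B=4 C=0 D=-18 ZF=0 PC=4
Step 9: PC=4 exec 'SUB A, 1'. After: A=1 B=4 C=0 D=-18 ZF=0 PC=5
Step 10: PC=5 exec 'JNZ 2'. After: A=1 B=4 C=0 D=-18 ZF=0 PC=2
Step 11: PC=2 exec 'SUB D, 3'. After: A=1 B=4 C=0 D=-21 ZF=0 PC=3
Step 12: PC=3 exec 'MUL D, 2'. After: A=1 B=4 C=0 D=-42 ZF=0 PC=4
Step 13: PC=4 exec 'SUB A, 1'. After: A=0 B=4 C=0 D=-42 ZF=1 PC=5
Step 14: PC=5 exec 'JNZ 2'. After: A=0 B=4 C=0 D=-42 ZF=1 PC=6
Step 15: PC=6 exec 'HALT'. After: A=0 B=4 C=0 D=-42 ZF=1 PC=6 HALTED
Total instructions executed: 15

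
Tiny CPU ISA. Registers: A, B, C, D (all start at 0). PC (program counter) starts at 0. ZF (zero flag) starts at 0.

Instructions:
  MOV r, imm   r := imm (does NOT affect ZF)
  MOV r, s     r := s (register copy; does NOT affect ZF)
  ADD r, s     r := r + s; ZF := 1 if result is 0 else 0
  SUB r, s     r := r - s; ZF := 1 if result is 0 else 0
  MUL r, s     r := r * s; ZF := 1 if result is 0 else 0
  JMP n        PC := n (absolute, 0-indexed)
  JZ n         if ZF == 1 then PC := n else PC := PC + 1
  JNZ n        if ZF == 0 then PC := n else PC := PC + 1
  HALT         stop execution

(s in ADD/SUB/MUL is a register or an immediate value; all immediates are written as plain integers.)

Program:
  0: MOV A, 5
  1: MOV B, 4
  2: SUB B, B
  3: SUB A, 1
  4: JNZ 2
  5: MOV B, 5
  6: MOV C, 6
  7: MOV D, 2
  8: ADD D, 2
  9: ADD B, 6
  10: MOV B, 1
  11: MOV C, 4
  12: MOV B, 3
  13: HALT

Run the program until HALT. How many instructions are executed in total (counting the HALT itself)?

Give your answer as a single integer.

Step 1: PC=0 exec 'MOV A, 5'. After: A=5 B=0 C=0 D=0 ZF=0 PC=1
Step 2: PC=1 exec 'MOV B, 4'. After: A=5 B=4 C=0 D=0 ZF=0 PC=2
Step 3: PC=2 exec 'SUB B, B'. After: A=5 B=0 C=0 D=0 ZF=1 PC=3
Step 4: PC=3 exec 'SUB A, 1'. After: A=4 B=0 C=0 D=0 ZF=0 PC=4
Step 5: PC=4 exec 'JNZ 2'. After: A=4 B=0 C=0 D=0 ZF=0 PC=2
Step 6: PC=2 exec 'SUB B, B'. After: A=4 B=0 C=0 D=0 ZF=1 PC=3
Step 7: PC=3 exec 'SUB A, 1'. After: A=3 B=0 C=0 D=0 ZF=0 PC=4
Step 8: PC=4 exec 'JNZ 2'. After: A=3 B=0 C=0 D=0 ZF=0 PC=2
Step 9: PC=2 exec 'SUB B, B'. After: A=3 B=0 C=0 D=0 ZF=1 PC=3
Step 10: PC=3 exec 'SUB A, 1'. After: A=2 B=0 C=0 D=0 ZF=0 PC=4
Step 11: PC=4 exec 'JNZ 2'. After: A=2 B=0 C=0 D=0 ZF=0 PC=2
Step 12: PC=2 exec 'SUB B, B'. After: A=2 B=0 C=0 D=0 ZF=1 PC=3
Step 13: PC=3 exec 'SUB A, 1'. After: A=1 B=0 C=0 D=0 ZF=0 PC=4
Step 14: PC=4 exec 'JNZ 2'. After: A=1 B=0 C=0 D=0 ZF=0 PC=2
Step 15: PC=2 exec 'SUB B, B'. After: A=1 B=0 C=0 D=0 ZF=1 PC=3
Step 16: PC=3 exec 'SUB A, 1'. After: A=0 B=0 C=0 D=0 ZF=1 PC=4
Step 17: PC=4 exec 'JNZ 2'. After: A=0 B=0 C=0 D=0 ZF=1 PC=5
Step 18: PC=5 exec 'MOV B, 5'. After: A=0 B=5 C=0 D=0 ZF=1 PC=6
Step 19: PC=6 exec 'MOV C, 6'. After: A=0 B=5 C=6 D=0 ZF=1 PC=7
Step 20: PC=7 exec 'MOV D, 2'. After: A=0 B=5 C=6 D=2 ZF=1 PC=8
Step 21: PC=8 exec 'ADD D, 2'. After: A=0 B=5 C=6 D=4 ZF=0 PC=9
Step 22: PC=9 exec 'ADD B, 6'. After: A=0 B=11 C=6 D=4 ZF=0 PC=10
Step 23: PC=10 exec 'MOV B, 1'. After: A=0 B=1 C=6 D=4 ZF=0 PC=11
Step 24: PC=11 exec 'MOV C, 4'. After: A=0 B=1 C=4 D=4 ZF=0 PC=12
Step 25: PC=12 exec 'MOV B, 3'. After: A=0 B=3 C=4 D=4 ZF=0 PC=13
Step 26: PC=13 exec 'HALT'. After: A=0 B=3 C=4 D=4 ZF=0 PC=13 HALTED
Total instructions executed: 26

Answer: 26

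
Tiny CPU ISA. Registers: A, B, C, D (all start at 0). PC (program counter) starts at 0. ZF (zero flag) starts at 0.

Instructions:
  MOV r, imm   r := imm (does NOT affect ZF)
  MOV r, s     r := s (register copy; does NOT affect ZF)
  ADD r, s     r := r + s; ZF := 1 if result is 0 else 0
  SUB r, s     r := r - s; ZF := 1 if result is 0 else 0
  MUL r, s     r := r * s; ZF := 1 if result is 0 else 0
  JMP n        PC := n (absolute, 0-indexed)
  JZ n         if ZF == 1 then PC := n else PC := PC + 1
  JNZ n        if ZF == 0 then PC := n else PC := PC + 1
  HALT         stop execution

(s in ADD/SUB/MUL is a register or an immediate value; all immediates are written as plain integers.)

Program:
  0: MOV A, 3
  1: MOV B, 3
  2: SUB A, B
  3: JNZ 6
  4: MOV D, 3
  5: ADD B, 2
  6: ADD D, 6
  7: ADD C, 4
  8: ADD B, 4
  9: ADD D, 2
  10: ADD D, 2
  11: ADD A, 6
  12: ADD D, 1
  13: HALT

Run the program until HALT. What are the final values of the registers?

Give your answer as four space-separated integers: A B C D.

Step 1: PC=0 exec 'MOV A, 3'. After: A=3 B=0 C=0 D=0 ZF=0 PC=1
Step 2: PC=1 exec 'MOV B, 3'. After: A=3 B=3 C=0 D=0 ZF=0 PC=2
Step 3: PC=2 exec 'SUB A, B'. After: A=0 B=3 C=0 D=0 ZF=1 PC=3
Step 4: PC=3 exec 'JNZ 6'. After: A=0 B=3 C=0 D=0 ZF=1 PC=4
Step 5: PC=4 exec 'MOV D, 3'. After: A=0 B=3 C=0 D=3 ZF=1 PC=5
Step 6: PC=5 exec 'ADD B, 2'. After: A=0 B=5 C=0 D=3 ZF=0 PC=6
Step 7: PC=6 exec 'ADD D, 6'. After: A=0 B=5 C=0 D=9 ZF=0 PC=7
Step 8: PC=7 exec 'ADD C, 4'. After: A=0 B=5 C=4 D=9 ZF=0 PC=8
Step 9: PC=8 exec 'ADD B, 4'. After: A=0 B=9 C=4 D=9 ZF=0 PC=9
Step 10: PC=9 exec 'ADD D, 2'. After: A=0 B=9 C=4 D=11 ZF=0 PC=10
Step 11: PC=10 exec 'ADD D, 2'. After: A=0 B=9 C=4 D=13 ZF=0 PC=11
Step 12: PC=11 exec 'ADD A, 6'. After: A=6 B=9 C=4 D=13 ZF=0 PC=12
Step 13: PC=12 exec 'ADD D, 1'. After: A=6 B=9 C=4 D=14 ZF=0 PC=13
Step 14: PC=13 exec 'HALT'. After: A=6 B=9 C=4 D=14 ZF=0 PC=13 HALTED

Answer: 6 9 4 14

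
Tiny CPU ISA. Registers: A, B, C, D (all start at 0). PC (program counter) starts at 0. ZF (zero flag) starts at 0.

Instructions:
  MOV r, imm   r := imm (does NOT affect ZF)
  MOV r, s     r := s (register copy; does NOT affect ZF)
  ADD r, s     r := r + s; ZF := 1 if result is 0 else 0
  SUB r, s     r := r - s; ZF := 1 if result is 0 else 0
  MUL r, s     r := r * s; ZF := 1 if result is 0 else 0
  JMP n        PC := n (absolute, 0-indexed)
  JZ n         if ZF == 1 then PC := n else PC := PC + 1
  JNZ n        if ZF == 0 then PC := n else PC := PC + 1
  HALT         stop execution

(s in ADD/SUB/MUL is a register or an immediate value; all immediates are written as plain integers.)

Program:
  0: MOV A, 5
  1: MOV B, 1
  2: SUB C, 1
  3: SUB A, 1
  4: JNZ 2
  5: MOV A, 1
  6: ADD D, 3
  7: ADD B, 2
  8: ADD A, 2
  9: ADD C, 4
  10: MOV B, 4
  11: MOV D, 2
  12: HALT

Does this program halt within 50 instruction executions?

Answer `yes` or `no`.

Answer: yes

Derivation:
Step 1: PC=0 exec 'MOV A, 5'. After: A=5 B=0 C=0 D=0 ZF=0 PC=1
Step 2: PC=1 exec 'MOV B, 1'. After: A=5 B=1 C=0 D=0 ZF=0 PC=2
Step 3: PC=2 exec 'SUB C, 1'. After: A=5 B=1 C=-1 D=0 ZF=0 PC=3
Step 4: PC=3 exec 'SUB A, 1'. After: A=4 B=1 C=-1 D=0 ZF=0 PC=4
Step 5: PC=4 exec 'JNZ 2'. After: A=4 B=1 C=-1 D=0 ZF=0 PC=2
Step 6: PC=2 exec 'SUB C, 1'. After: A=4 B=1 C=-2 D=0 ZF=0 PC=3
Step 7: PC=3 exec 'SUB A, 1'. After: A=3 B=1 C=-2 D=0 ZF=0 PC=4
Step 8: PC=4 exec 'JNZ 2'. After: A=3 B=1 C=-2 D=0 ZF=0 PC=2
Step 9: PC=2 exec 'SUB C, 1'. After: A=3 B=1 C=-3 D=0 ZF=0 PC=3
Step 10: PC=3 exec 'SUB A, 1'. After: A=2 B=1 C=-3 D=0 ZF=0 PC=4
Step 11: PC=4 exec 'JNZ 2'. After: A=2 B=1 C=-3 D=0 ZF=0 PC=2
Step 12: PC=2 exec 'SUB C, 1'. After: A=2 B=1 C=-4 D=0 ZF=0 PC=3
Step 13: PC=3 exec 'SUB A, 1'. After: A=1 B=1 C=-4 D=0 ZF=0 PC=4
Step 14: PC=4 exec 'JNZ 2'. After: A=1 B=1 C=-4 D=0 ZF=0 PC=2
Step 15: PC=2 exec 'SUB C, 1'. After: A=1 B=1 C=-5 D=0 ZF=0 PC=3
Step 16: PC=3 exec 'SUB A, 1'. After: A=0 B=1 C=-5 D=0 ZF=1 PC=4
Step 17: PC=4 exec 'JNZ 2'. After: A=0 B=1 C=-5 D=0 ZF=1 PC=5
Step 18: PC=5 exec 'MOV A, 1'. After: A=1 B=1 C=-5 D=0 ZF=1 PC=6
Step 19: PC=6 exec 'ADD D, 3'. After: A=1 B=1 C=-5 D=3 ZF=0 PC=7
Step 20: PC=7 exec 'ADD B, 2'. After: A=1 B=3 C=-5 D=3 ZF=0 PC=8
Step 21: PC=8 exec 'ADD A, 2'. After: A=3 B=3 C=-5 D=3 ZF=0 PC=9
Step 22: PC=9 exec 'ADD C, 4'. After: A=3 B=3 C=-1 D=3 ZF=0 PC=10
Step 23: PC=10 exec 'MOV B, 4'. After: A=3 B=4 C=-1 D=3 ZF=0 PC=11
Step 24: PC=11 exec 'MOV D, 2'. After: A=3 B=4 C=-1 D=2 ZF=0 PC=12
Step 25: PC=12 exec 'HALT'. After: A=3 B=4 C=-1 D=2 ZF=0 PC=12 HALTED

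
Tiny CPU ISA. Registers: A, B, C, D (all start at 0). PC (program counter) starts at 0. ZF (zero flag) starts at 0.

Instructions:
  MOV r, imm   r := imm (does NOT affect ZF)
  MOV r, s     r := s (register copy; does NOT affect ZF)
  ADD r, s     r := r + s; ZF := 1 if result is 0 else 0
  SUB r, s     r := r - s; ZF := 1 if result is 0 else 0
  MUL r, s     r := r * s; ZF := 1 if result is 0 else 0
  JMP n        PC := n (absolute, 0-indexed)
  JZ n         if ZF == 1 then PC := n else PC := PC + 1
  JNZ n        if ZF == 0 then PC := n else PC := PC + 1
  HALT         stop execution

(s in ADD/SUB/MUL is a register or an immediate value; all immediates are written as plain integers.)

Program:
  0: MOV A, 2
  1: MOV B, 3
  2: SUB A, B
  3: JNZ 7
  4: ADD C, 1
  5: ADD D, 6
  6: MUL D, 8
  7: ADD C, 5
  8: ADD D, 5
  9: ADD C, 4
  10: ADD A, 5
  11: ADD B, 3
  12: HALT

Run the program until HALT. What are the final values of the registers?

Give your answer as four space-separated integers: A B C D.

Answer: 4 6 9 5

Derivation:
Step 1: PC=0 exec 'MOV A, 2'. After: A=2 B=0 C=0 D=0 ZF=0 PC=1
Step 2: PC=1 exec 'MOV B, 3'. After: A=2 B=3 C=0 D=0 ZF=0 PC=2
Step 3: PC=2 exec 'SUB A, B'. After: A=-1 B=3 C=0 D=0 ZF=0 PC=3
Step 4: PC=3 exec 'JNZ 7'. After: A=-1 B=3 C=0 D=0 ZF=0 PC=7
Step 5: PC=7 exec 'ADD C, 5'. After: A=-1 B=3 C=5 D=0 ZF=0 PC=8
Step 6: PC=8 exec 'ADD D, 5'. After: A=-1 B=3 C=5 D=5 ZF=0 PC=9
Step 7: PC=9 exec 'ADD C, 4'. After: A=-1 B=3 C=9 D=5 ZF=0 PC=10
Step 8: PC=10 exec 'ADD A, 5'. After: A=4 B=3 C=9 D=5 ZF=0 PC=11
Step 9: PC=11 exec 'ADD B, 3'. After: A=4 B=6 C=9 D=5 ZF=0 PC=12
Step 10: PC=12 exec 'HALT'. After: A=4 B=6 C=9 D=5 ZF=0 PC=12 HALTED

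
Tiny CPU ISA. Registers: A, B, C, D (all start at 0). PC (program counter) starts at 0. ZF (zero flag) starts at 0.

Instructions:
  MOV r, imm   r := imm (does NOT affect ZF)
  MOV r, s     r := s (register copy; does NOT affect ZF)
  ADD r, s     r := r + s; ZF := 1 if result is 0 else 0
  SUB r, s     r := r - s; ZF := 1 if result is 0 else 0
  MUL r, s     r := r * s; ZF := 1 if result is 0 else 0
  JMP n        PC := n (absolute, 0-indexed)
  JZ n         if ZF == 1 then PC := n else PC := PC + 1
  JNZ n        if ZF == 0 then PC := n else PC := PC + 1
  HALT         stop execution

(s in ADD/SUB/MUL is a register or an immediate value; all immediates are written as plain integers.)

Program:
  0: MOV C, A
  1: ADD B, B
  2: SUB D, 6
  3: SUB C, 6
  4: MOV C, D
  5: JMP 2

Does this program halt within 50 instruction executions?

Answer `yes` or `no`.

Step 1: PC=0 exec 'MOV C, A'. After: A=0 B=0 C=0 D=0 ZF=0 PC=1
Step 2: PC=1 exec 'ADD B, B'. After: A=0 B=0 C=0 D=0 ZF=1 PC=2
Step 3: PC=2 exec 'SUB D, 6'. After: A=0 B=0 C=0 D=-6 ZF=0 PC=3
Step 4: PC=3 exec 'SUB C, 6'. After: A=0 B=0 C=-6 D=-6 ZF=0 PC=4
Step 5: PC=4 exec 'MOV C, D'. After: A=0 B=0 C=-6 D=-6 ZF=0 PC=5
Step 6: PC=5 exec 'JMP 2'. After: A=0 B=0 C=-6 D=-6 ZF=0 PC=2
Step 7: PC=2 exec 'SUB D, 6'. After: A=0 B=0 C=-6 D=-12 ZF=0 PC=3
Step 8: PC=3 exec 'SUB C, 6'. After: A=0 B=0 C=-12 D=-12 ZF=0 PC=4
Step 9: PC=4 exec 'MOV C, D'. After: A=0 B=0 C=-12 D=-12 ZF=0 PC=5
Step 10: PC=5 exec 'JMP 2'. After: A=0 B=0 C=-12 D=-12 ZF=0 PC=2
Step 11: PC=2 exec 'SUB D, 6'. After: A=0 B=0 C=-12 D=-18 ZF=0 PC=3
Step 12: PC=3 exec 'SUB C, 6'. After: A=0 B=0 C=-18 D=-18 ZF=0 PC=4
Step 13: PC=4 exec 'MOV C, D'. After: A=0 B=0 C=-18 D=-18 ZF=0 PC=5
Step 14: PC=5 exec 'JMP 2'. After: A=0 B=0 C=-18 D=-18 ZF=0 PC=2
Step 15: PC=2 exec 'SUB D, 6'. After: A=0 B=0 C=-18 D=-24 ZF=0 PC=3
After 50 steps: not halted. PC revisits the same instructions with no path to HALT; will never halt.

Answer: no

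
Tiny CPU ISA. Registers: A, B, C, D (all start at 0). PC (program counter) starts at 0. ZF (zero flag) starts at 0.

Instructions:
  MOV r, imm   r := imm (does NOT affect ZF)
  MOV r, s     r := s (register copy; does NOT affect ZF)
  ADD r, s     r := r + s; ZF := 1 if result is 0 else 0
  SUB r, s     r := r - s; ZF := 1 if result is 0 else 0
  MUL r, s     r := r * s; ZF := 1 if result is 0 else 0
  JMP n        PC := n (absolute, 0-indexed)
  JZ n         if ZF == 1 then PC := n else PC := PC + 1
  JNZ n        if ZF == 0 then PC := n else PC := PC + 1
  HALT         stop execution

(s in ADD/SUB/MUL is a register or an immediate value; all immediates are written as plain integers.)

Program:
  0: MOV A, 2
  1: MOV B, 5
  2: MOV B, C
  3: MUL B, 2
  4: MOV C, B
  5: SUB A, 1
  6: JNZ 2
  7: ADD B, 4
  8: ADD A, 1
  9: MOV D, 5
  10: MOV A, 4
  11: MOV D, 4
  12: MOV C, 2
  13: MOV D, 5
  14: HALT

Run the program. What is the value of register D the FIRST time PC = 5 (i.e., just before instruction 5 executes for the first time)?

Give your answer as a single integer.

Step 1: PC=0 exec 'MOV A, 2'. After: A=2 B=0 C=0 D=0 ZF=0 PC=1
Step 2: PC=1 exec 'MOV B, 5'. After: A=2 B=5 C=0 D=0 ZF=0 PC=2
Step 3: PC=2 exec 'MOV B, C'. After: A=2 B=0 C=0 D=0 ZF=0 PC=3
Step 4: PC=3 exec 'MUL B, 2'. After: A=2 B=0 C=0 D=0 ZF=1 PC=4
Step 5: PC=4 exec 'MOV C, B'. After: A=2 B=0 C=0 D=0 ZF=1 PC=5
First time PC=5: D=0

0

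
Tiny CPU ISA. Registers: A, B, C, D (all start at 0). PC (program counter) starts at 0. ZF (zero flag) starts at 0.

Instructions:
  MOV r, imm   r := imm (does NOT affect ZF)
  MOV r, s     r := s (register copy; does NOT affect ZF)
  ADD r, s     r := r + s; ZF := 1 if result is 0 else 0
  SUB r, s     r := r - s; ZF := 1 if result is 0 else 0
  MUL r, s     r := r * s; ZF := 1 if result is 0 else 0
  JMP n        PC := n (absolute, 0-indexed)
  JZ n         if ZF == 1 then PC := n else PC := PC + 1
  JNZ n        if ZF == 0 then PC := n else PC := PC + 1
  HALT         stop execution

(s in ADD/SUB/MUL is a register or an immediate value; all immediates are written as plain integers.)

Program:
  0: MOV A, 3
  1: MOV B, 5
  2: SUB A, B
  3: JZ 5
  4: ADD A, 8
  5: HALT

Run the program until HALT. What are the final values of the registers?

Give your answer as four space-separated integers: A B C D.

Answer: 6 5 0 0

Derivation:
Step 1: PC=0 exec 'MOV A, 3'. After: A=3 B=0 C=0 D=0 ZF=0 PC=1
Step 2: PC=1 exec 'MOV B, 5'. After: A=3 B=5 C=0 D=0 ZF=0 PC=2
Step 3: PC=2 exec 'SUB A, B'. After: A=-2 B=5 C=0 D=0 ZF=0 PC=3
Step 4: PC=3 exec 'JZ 5'. After: A=-2 B=5 C=0 D=0 ZF=0 PC=4
Step 5: PC=4 exec 'ADD A, 8'. After: A=6 B=5 C=0 D=0 ZF=0 PC=5
Step 6: PC=5 exec 'HALT'. After: A=6 B=5 C=0 D=0 ZF=0 PC=5 HALTED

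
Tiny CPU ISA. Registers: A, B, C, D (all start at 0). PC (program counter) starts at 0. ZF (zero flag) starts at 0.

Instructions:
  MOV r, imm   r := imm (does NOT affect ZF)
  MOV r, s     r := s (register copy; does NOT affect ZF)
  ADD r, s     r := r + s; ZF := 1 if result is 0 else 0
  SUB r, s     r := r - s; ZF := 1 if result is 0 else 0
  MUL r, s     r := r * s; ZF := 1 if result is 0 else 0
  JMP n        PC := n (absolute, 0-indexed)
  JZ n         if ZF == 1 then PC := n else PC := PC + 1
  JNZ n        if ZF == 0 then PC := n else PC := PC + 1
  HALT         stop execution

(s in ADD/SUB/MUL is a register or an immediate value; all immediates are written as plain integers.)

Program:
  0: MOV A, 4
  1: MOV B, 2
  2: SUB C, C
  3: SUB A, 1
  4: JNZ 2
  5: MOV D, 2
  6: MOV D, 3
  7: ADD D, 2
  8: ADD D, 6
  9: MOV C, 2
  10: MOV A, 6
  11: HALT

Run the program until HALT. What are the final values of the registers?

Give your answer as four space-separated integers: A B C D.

Answer: 6 2 2 11

Derivation:
Step 1: PC=0 exec 'MOV A, 4'. After: A=4 B=0 C=0 D=0 ZF=0 PC=1
Step 2: PC=1 exec 'MOV B, 2'. After: A=4 B=2 C=0 D=0 ZF=0 PC=2
Step 3: PC=2 exec 'SUB C, C'. After: A=4 B=2 C=0 D=0 ZF=1 PC=3
Step 4: PC=3 exec 'SUB A, 1'. After: A=3 B=2 C=0 D=0 ZF=0 PC=4
Step 5: PC=4 exec 'JNZ 2'. After: A=3 B=2 C=0 D=0 ZF=0 PC=2
Step 6: PC=2 exec 'SUB C, C'. After: A=3 B=2 C=0 D=0 ZF=1 PC=3
Step 7: PC=3 exec 'SUB A, 1'. After: A=2 B=2 C=0 D=0 ZF=0 PC=4
Step 8: PC=4 exec 'JNZ 2'. After: A=2 B=2 C=0 D=0 ZF=0 PC=2
Step 9: PC=2 exec 'SUB C, C'. After: A=2 B=2 C=0 D=0 ZF=1 PC=3
Step 10: PC=3 exec 'SUB A, 1'. After: A=1 B=2 C=0 D=0 ZF=0 PC=4
Step 11: PC=4 exec 'JNZ 2'. After: A=1 B=2 C=0 D=0 ZF=0 PC=2
Step 12: PC=2 exec 'SUB C, C'. After: A=1 B=2 C=0 D=0 ZF=1 PC=3
Step 13: PC=3 exec 'SUB A, 1'. After: A=0 B=2 C=0 D=0 ZF=1 PC=4
Step 14: PC=4 exec 'JNZ 2'. After: A=0 B=2 C=0 D=0 ZF=1 PC=5
Step 15: PC=5 exec 'MOV D, 2'. After: A=0 B=2 C=0 D=2 ZF=1 PC=6
Step 16: PC=6 exec 'MOV D, 3'. After: A=0 B=2 C=0 D=3 ZF=1 PC=7
Step 17: PC=7 exec 'ADD D, 2'. After: A=0 B=2 C=0 D=5 ZF=0 PC=8
Step 18: PC=8 exec 'ADD D, 6'. After: A=0 B=2 C=0 D=11 ZF=0 PC=9
Step 19: PC=9 exec 'MOV C, 2'. After: A=0 B=2 C=2 D=11 ZF=0 PC=10
Step 20: PC=10 exec 'MOV A, 6'. After: A=6 B=2 C=2 D=11 ZF=0 PC=11
Step 21: PC=11 exec 'HALT'. After: A=6 B=2 C=2 D=11 ZF=0 PC=11 HALTED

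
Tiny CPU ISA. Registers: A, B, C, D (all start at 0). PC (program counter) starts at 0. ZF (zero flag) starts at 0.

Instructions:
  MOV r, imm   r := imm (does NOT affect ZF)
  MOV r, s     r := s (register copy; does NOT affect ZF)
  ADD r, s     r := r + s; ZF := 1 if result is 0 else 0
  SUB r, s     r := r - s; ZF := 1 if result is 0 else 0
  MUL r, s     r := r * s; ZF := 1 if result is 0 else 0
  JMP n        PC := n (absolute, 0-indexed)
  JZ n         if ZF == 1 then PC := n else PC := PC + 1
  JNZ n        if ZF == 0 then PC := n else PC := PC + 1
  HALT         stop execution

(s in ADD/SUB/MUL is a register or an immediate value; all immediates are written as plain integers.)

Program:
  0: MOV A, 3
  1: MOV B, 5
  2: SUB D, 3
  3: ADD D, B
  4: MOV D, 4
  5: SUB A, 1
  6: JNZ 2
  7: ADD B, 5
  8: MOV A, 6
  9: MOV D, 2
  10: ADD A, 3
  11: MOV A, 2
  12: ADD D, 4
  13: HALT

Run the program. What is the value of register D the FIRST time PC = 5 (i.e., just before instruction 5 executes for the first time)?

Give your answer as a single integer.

Step 1: PC=0 exec 'MOV A, 3'. After: A=3 B=0 C=0 D=0 ZF=0 PC=1
Step 2: PC=1 exec 'MOV B, 5'. After: A=3 B=5 C=0 D=0 ZF=0 PC=2
Step 3: PC=2 exec 'SUB D, 3'. After: A=3 B=5 C=0 D=-3 ZF=0 PC=3
Step 4: PC=3 exec 'ADD D, B'. After: A=3 B=5 C=0 D=2 ZF=0 PC=4
Step 5: PC=4 exec 'MOV D, 4'. After: A=3 B=5 C=0 D=4 ZF=0 PC=5
First time PC=5: D=4

4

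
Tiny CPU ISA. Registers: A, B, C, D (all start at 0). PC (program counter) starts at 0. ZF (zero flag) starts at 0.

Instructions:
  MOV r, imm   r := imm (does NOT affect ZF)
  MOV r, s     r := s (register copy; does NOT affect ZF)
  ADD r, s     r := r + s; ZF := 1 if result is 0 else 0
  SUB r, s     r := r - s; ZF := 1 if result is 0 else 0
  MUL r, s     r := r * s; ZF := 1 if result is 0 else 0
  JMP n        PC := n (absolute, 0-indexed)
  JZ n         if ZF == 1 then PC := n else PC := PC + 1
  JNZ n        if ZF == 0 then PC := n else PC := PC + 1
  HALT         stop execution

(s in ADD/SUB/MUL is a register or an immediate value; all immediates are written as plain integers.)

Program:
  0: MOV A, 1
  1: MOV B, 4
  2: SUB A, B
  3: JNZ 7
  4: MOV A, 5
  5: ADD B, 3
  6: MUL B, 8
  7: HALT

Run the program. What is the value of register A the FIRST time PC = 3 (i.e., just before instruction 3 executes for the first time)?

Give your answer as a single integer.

Step 1: PC=0 exec 'MOV A, 1'. After: A=1 B=0 C=0 D=0 ZF=0 PC=1
Step 2: PC=1 exec 'MOV B, 4'. After: A=1 B=4 C=0 D=0 ZF=0 PC=2
Step 3: PC=2 exec 'SUB A, B'. After: A=-3 B=4 C=0 D=0 ZF=0 PC=3
First time PC=3: A=-3

-3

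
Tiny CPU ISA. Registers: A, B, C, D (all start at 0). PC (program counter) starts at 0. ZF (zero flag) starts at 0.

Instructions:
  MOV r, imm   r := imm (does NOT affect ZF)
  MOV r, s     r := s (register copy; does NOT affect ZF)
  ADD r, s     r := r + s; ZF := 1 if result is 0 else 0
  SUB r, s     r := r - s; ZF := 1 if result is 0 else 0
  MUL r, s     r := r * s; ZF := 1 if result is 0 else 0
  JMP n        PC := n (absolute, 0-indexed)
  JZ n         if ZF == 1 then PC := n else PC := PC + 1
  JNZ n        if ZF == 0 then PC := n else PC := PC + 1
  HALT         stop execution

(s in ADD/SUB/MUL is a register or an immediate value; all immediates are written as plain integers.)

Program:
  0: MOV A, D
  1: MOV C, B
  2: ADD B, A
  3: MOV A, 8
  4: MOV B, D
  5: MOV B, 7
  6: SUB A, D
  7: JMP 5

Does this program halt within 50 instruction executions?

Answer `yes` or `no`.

Answer: no

Derivation:
Step 1: PC=0 exec 'MOV A, D'. After: A=0 B=0 C=0 D=0 ZF=0 PC=1
Step 2: PC=1 exec 'MOV C, B'. After: A=0 B=0 C=0 D=0 ZF=0 PC=2
Step 3: PC=2 exec 'ADD B, A'. After: A=0 B=0 C=0 D=0 ZF=1 PC=3
Step 4: PC=3 exec 'MOV A, 8'. After: A=8 B=0 C=0 D=0 ZF=1 PC=4
Step 5: PC=4 exec 'MOV B, D'. After: A=8 B=0 C=0 D=0 ZF=1 PC=5
Step 6: PC=5 exec 'MOV B, 7'. After: A=8 B=7 C=0 D=0 ZF=1 PC=6
Step 7: PC=6 exec 'SUB A, D'. After: A=8 B=7 C=0 D=0 ZF=0 PC=7
Step 8: PC=7 exec 'JMP 5'. After: A=8 B=7 C=0 D=0 ZF=0 PC=5
Step 9: PC=5 exec 'MOV B, 7'. After: A=8 B=7 C=0 D=0 ZF=0 PC=6
Step 10: PC=6 exec 'SUB A, D'. After: A=8 B=7 C=0 D=0 ZF=0 PC=7
State after step 10 equals state after step 7: the program is in a cycle of length 3 and will never halt.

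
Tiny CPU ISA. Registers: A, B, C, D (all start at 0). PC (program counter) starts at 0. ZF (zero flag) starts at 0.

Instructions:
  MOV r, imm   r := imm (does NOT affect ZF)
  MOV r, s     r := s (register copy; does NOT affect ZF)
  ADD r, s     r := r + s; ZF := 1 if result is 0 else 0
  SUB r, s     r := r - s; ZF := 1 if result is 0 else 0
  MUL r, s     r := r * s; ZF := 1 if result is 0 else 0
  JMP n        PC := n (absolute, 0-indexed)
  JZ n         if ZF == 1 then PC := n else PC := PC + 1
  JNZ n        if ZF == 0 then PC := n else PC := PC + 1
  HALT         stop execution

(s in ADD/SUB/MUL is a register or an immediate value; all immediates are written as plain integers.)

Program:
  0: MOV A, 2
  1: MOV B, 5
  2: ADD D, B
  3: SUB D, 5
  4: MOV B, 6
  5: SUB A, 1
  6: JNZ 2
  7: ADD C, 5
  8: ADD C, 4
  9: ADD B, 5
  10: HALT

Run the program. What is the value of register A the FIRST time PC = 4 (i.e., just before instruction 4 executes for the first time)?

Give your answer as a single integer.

Step 1: PC=0 exec 'MOV A, 2'. After: A=2 B=0 C=0 D=0 ZF=0 PC=1
Step 2: PC=1 exec 'MOV B, 5'. After: A=2 B=5 C=0 D=0 ZF=0 PC=2
Step 3: PC=2 exec 'ADD D, B'. After: A=2 B=5 C=0 D=5 ZF=0 PC=3
Step 4: PC=3 exec 'SUB D, 5'. After: A=2 B=5 C=0 D=0 ZF=1 PC=4
First time PC=4: A=2

2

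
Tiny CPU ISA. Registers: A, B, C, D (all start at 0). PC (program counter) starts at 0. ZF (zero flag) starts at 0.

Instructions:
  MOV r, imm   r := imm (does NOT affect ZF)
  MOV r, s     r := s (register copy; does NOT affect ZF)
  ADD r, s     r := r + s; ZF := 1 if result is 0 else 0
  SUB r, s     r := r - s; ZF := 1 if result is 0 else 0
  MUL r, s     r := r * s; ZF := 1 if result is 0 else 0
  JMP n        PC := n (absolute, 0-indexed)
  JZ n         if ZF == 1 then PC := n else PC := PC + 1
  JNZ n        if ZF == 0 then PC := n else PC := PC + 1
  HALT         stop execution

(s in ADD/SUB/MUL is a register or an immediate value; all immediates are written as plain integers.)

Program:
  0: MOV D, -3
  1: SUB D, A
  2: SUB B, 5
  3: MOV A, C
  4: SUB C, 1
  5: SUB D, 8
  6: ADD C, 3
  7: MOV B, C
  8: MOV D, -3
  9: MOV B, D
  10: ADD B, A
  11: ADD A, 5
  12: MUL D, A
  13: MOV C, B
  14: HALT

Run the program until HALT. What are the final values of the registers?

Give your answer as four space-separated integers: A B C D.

Step 1: PC=0 exec 'MOV D, -3'. After: A=0 B=0 C=0 D=-3 ZF=0 PC=1
Step 2: PC=1 exec 'SUB D, A'. After: A=0 B=0 C=0 D=-3 ZF=0 PC=2
Step 3: PC=2 exec 'SUB B, 5'. After: A=0 B=-5 C=0 D=-3 ZF=0 PC=3
Step 4: PC=3 exec 'MOV A, C'. After: A=0 B=-5 C=0 D=-3 ZF=0 PC=4
Step 5: PC=4 exec 'SUB C, 1'. After: A=0 B=-5 C=-1 D=-3 ZF=0 PC=5
Step 6: PC=5 exec 'SUB D, 8'. After: A=0 B=-5 C=-1 D=-11 ZF=0 PC=6
Step 7: PC=6 exec 'ADD C, 3'. After: A=0 B=-5 C=2 D=-11 ZF=0 PC=7
Step 8: PC=7 exec 'MOV B, C'. After: A=0 B=2 C=2 D=-11 ZF=0 PC=8
Step 9: PC=8 exec 'MOV D, -3'. After: A=0 B=2 C=2 D=-3 ZF=0 PC=9
Step 10: PC=9 exec 'MOV B, D'. After: A=0 B=-3 C=2 D=-3 ZF=0 PC=10
Step 11: PC=10 exec 'ADD B, A'. After: A=0 B=-3 C=2 D=-3 ZF=0 PC=11
Step 12: PC=11 exec 'ADD A, 5'. After: A=5 B=-3 C=2 D=-3 ZF=0 PC=12
Step 13: PC=12 exec 'MUL D, A'. After: A=5 B=-3 C=2 D=-15 ZF=0 PC=13
Step 14: PC=13 exec 'MOV C, B'. After: A=5 B=-3 C=-3 D=-15 ZF=0 PC=14
Step 15: PC=14 exec 'HALT'. After: A=5 B=-3 C=-3 D=-15 ZF=0 PC=14 HALTED

Answer: 5 -3 -3 -15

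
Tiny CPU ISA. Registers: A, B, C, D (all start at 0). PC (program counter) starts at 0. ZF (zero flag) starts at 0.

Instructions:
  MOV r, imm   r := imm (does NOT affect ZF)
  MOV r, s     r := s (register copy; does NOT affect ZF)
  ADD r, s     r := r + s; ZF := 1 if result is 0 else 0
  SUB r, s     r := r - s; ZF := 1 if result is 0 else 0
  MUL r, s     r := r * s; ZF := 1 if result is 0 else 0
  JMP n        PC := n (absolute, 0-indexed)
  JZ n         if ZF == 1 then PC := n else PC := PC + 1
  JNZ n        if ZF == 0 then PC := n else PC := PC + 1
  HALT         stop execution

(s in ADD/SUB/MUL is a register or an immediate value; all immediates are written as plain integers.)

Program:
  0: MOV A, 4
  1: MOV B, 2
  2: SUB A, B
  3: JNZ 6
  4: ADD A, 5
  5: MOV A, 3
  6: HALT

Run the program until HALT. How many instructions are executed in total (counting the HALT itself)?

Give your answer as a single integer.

Answer: 5

Derivation:
Step 1: PC=0 exec 'MOV A, 4'. After: A=4 B=0 C=0 D=0 ZF=0 PC=1
Step 2: PC=1 exec 'MOV B, 2'. After: A=4 B=2 C=0 D=0 ZF=0 PC=2
Step 3: PC=2 exec 'SUB A, B'. After: A=2 B=2 C=0 D=0 ZF=0 PC=3
Step 4: PC=3 exec 'JNZ 6'. After: A=2 B=2 C=0 D=0 ZF=0 PC=6
Step 5: PC=6 exec 'HALT'. After: A=2 B=2 C=0 D=0 ZF=0 PC=6 HALTED
Total instructions executed: 5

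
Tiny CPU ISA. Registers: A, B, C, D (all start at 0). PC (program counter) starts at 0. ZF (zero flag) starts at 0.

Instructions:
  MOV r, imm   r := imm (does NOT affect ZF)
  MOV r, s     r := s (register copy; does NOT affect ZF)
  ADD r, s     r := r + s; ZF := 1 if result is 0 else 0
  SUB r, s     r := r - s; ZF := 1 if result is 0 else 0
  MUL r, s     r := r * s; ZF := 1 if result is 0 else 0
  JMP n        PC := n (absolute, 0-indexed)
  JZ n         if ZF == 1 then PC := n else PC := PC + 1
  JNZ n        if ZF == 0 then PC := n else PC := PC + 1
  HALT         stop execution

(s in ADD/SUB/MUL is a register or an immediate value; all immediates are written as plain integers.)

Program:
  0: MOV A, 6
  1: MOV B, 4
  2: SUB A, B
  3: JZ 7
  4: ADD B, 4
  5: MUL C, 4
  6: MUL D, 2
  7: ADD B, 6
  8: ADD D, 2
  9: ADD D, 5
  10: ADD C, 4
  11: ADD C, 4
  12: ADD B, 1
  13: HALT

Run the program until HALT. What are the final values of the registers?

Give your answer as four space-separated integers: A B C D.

Step 1: PC=0 exec 'MOV A, 6'. After: A=6 B=0 C=0 D=0 ZF=0 PC=1
Step 2: PC=1 exec 'MOV B, 4'. After: A=6 B=4 C=0 D=0 ZF=0 PC=2
Step 3: PC=2 exec 'SUB A, B'. After: A=2 B=4 C=0 D=0 ZF=0 PC=3
Step 4: PC=3 exec 'JZ 7'. After: A=2 B=4 C=0 D=0 ZF=0 PC=4
Step 5: PC=4 exec 'ADD B, 4'. After: A=2 B=8 C=0 D=0 ZF=0 PC=5
Step 6: PC=5 exec 'MUL C, 4'. After: A=2 B=8 C=0 D=0 ZF=1 PC=6
Step 7: PC=6 exec 'MUL D, 2'. After: A=2 B=8 C=0 D=0 ZF=1 PC=7
Step 8: PC=7 exec 'ADD B, 6'. After: A=2 B=14 C=0 D=0 ZF=0 PC=8
Step 9: PC=8 exec 'ADD D, 2'. After: A=2 B=14 C=0 D=2 ZF=0 PC=9
Step 10: PC=9 exec 'ADD D, 5'. After: A=2 B=14 C=0 D=7 ZF=0 PC=10
Step 11: PC=10 exec 'ADD C, 4'. After: A=2 B=14 C=4 D=7 ZF=0 PC=11
Step 12: PC=11 exec 'ADD C, 4'. After: A=2 B=14 C=8 D=7 ZF=0 PC=12
Step 13: PC=12 exec 'ADD B, 1'. After: A=2 B=15 C=8 D=7 ZF=0 PC=13
Step 14: PC=13 exec 'HALT'. After: A=2 B=15 C=8 D=7 ZF=0 PC=13 HALTED

Answer: 2 15 8 7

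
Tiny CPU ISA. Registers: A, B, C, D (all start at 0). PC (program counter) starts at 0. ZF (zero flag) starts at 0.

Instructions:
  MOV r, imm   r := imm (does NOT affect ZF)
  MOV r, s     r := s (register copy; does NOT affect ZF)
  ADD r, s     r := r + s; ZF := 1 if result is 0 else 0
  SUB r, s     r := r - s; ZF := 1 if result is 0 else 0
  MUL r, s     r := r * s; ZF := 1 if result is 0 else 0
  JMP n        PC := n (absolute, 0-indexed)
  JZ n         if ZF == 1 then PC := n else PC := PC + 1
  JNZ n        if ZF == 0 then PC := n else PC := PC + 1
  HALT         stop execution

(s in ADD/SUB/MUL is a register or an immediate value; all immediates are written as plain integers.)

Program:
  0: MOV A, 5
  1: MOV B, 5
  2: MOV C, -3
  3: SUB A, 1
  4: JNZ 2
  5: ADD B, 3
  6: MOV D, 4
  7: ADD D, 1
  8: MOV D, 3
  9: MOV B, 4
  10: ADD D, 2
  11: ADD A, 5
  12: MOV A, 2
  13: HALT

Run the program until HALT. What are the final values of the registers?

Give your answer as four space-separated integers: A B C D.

Answer: 2 4 -3 5

Derivation:
Step 1: PC=0 exec 'MOV A, 5'. After: A=5 B=0 C=0 D=0 ZF=0 PC=1
Step 2: PC=1 exec 'MOV B, 5'. After: A=5 B=5 C=0 D=0 ZF=0 PC=2
Step 3: PC=2 exec 'MOV C, -3'. After: A=5 B=5 C=-3 D=0 ZF=0 PC=3
Step 4: PC=3 exec 'SUB A, 1'. After: A=4 B=5 C=-3 D=0 ZF=0 PC=4
Step 5: PC=4 exec 'JNZ 2'. After: A=4 B=5 C=-3 D=0 ZF=0 PC=2
Step 6: PC=2 exec 'MOV C, -3'. After: A=4 B=5 C=-3 D=0 ZF=0 PC=3
Step 7: PC=3 exec 'SUB A, 1'. After: A=3 B=5 C=-3 D=0 ZF=0 PC=4
Step 8: PC=4 exec 'JNZ 2'. After: A=3 B=5 C=-3 D=0 ZF=0 PC=2
Step 9: PC=2 exec 'MOV C, -3'. After: A=3 B=5 C=-3 D=0 ZF=0 PC=3
Step 10: PC=3 exec 'SUB A, 1'. After: A=2 B=5 C=-3 D=0 ZF=0 PC=4
Step 11: PC=4 exec 'JNZ 2'. After: A=2 B=5 C=-3 D=0 ZF=0 PC=2
Step 12: PC=2 exec 'MOV C, -3'. After: A=2 B=5 C=-3 D=0 ZF=0 PC=3
Step 13: PC=3 exec 'SUB A, 1'. After: A=1 B=5 C=-3 D=0 ZF=0 PC=4
Step 14: PC=4 exec 'JNZ 2'. After: A=1 B=5 C=-3 D=0 ZF=0 PC=2
Step 15: PC=2 exec 'MOV C, -3'. After: A=1 B=5 C=-3 D=0 ZF=0 PC=3
Step 16: PC=3 exec 'SUB A, 1'. After: A=0 B=5 C=-3 D=0 ZF=1 PC=4
Step 17: PC=4 exec 'JNZ 2'. After: A=0 B=5 C=-3 D=0 ZF=1 PC=5
Step 18: PC=5 exec 'ADD B, 3'. After: A=0 B=8 C=-3 D=0 ZF=0 PC=6
Step 19: PC=6 exec 'MOV D, 4'. After: A=0 B=8 C=-3 D=4 ZF=0 PC=7
Step 20: PC=7 exec 'ADD D, 1'. After: A=0 B=8 C=-3 D=5 ZF=0 PC=8
Step 21: PC=8 exec 'MOV D, 3'. After: A=0 B=8 C=-3 D=3 ZF=0 PC=9
Step 22: PC=9 exec 'MOV B, 4'. After: A=0 B=4 C=-3 D=3 ZF=0 PC=10
Step 23: PC=10 exec 'ADD D, 2'. After: A=0 B=4 C=-3 D=5 ZF=0 PC=11
Step 24: PC=11 exec 'ADD A, 5'. After: A=5 B=4 C=-3 D=5 ZF=0 PC=12
Step 25: PC=12 exec 'MOV A, 2'. After: A=2 B=4 C=-3 D=5 ZF=0 PC=13
Step 26: PC=13 exec 'HALT'. After: A=2 B=4 C=-3 D=5 ZF=0 PC=13 HALTED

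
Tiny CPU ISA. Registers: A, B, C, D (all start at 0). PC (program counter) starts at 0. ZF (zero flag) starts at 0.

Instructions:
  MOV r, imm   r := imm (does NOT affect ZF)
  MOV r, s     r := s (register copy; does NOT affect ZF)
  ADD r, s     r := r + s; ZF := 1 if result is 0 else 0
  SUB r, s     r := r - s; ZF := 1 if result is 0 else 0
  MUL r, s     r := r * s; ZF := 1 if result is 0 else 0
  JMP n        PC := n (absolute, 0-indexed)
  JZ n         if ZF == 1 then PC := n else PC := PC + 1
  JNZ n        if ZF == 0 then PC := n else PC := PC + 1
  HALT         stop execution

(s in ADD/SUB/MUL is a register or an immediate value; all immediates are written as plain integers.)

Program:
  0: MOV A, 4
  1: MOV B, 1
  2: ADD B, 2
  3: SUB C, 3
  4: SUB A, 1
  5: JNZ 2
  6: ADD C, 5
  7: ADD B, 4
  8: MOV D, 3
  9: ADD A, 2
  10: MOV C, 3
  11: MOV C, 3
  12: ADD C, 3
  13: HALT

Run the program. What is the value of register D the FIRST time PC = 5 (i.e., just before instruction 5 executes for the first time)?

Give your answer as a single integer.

Step 1: PC=0 exec 'MOV A, 4'. After: A=4 B=0 C=0 D=0 ZF=0 PC=1
Step 2: PC=1 exec 'MOV B, 1'. After: A=4 B=1 C=0 D=0 ZF=0 PC=2
Step 3: PC=2 exec 'ADD B, 2'. After: A=4 B=3 C=0 D=0 ZF=0 PC=3
Step 4: PC=3 exec 'SUB C, 3'. After: A=4 B=3 C=-3 D=0 ZF=0 PC=4
Step 5: PC=4 exec 'SUB A, 1'. After: A=3 B=3 C=-3 D=0 ZF=0 PC=5
First time PC=5: D=0

0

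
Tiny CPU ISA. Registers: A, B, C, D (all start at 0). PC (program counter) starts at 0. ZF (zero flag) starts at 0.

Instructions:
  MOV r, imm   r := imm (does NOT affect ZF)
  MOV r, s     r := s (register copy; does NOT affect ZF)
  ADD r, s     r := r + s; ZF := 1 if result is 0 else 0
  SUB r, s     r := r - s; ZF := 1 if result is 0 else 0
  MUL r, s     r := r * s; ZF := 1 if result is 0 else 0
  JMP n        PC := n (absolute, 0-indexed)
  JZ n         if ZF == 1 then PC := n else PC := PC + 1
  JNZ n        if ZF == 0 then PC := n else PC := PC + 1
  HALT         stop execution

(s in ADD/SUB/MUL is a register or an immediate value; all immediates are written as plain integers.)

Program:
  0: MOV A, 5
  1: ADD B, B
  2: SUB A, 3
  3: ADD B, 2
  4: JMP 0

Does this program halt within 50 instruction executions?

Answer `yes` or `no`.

Step 1: PC=0 exec 'MOV A, 5'. After: A=5 B=0 C=0 D=0 ZF=0 PC=1
Step 2: PC=1 exec 'ADD B, B'. After: A=5 B=0 C=0 D=0 ZF=1 PC=2
Step 3: PC=2 exec 'SUB A, 3'. After: A=2 B=0 C=0 D=0 ZF=0 PC=3
Step 4: PC=3 exec 'ADD B, 2'. After: A=2 B=2 C=0 D=0 ZF=0 PC=4
Step 5: PC=4 exec 'JMP 0'. After: A=2 B=2 C=0 D=0 ZF=0 PC=0
Step 6: PC=0 exec 'MOV A, 5'. After: A=5 B=2 C=0 D=0 ZF=0 PC=1
Step 7: PC=1 exec 'ADD B, B'. After: A=5 B=4 C=0 D=0 ZF=0 PC=2
Step 8: PC=2 exec 'SUB A, 3'. After: A=2 B=4 C=0 D=0 ZF=0 PC=3
Step 9: PC=3 exec 'ADD B, 2'. After: A=2 B=6 C=0 D=0 ZF=0 PC=4
Step 10: PC=4 exec 'JMP 0'. After: A=2 B=6 C=0 D=0 ZF=0 PC=0
Step 11: PC=0 exec 'MOV A, 5'. After: A=5 B=6 C=0 D=0 ZF=0 PC=1
Step 12: PC=1 exec 'ADD B, B'. After: A=5 B=12 C=0 D=0 ZF=0 PC=2
Step 13: PC=2 exec 'SUB A, 3'. After: A=2 B=12 C=0 D=0 ZF=0 PC=3
Step 14: PC=3 exec 'ADD B, 2'. After: A=2 B=14 C=0 D=0 ZF=0 PC=4
Step 15: PC=4 exec 'JMP 0'. After: A=2 B=14 C=0 D=0 ZF=0 PC=0
After 50 steps: not halted. PC revisits the same instructions with no path to HALT; will never halt.

Answer: no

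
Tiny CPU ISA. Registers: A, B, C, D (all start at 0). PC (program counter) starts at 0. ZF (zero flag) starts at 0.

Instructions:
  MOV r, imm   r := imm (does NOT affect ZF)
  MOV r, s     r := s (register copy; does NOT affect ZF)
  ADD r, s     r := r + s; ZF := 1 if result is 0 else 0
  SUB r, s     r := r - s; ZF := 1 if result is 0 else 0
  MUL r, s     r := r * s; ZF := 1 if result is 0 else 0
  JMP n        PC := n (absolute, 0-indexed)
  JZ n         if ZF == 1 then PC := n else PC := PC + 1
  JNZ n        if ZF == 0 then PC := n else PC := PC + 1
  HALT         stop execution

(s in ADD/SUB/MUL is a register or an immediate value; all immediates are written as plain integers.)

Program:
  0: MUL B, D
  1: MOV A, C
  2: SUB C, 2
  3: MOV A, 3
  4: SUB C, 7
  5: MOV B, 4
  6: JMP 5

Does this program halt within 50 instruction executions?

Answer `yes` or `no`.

Answer: no

Derivation:
Step 1: PC=0 exec 'MUL B, D'. After: A=0 B=0 C=0 D=0 ZF=1 PC=1
Step 2: PC=1 exec 'MOV A, C'. After: A=0 B=0 C=0 D=0 ZF=1 PC=2
Step 3: PC=2 exec 'SUB C, 2'. After: A=0 B=0 C=-2 D=0 ZF=0 PC=3
Step 4: PC=3 exec 'MOV A, 3'. After: A=3 B=0 C=-2 D=0 ZF=0 PC=4
Step 5: PC=4 exec 'SUB C, 7'. After: A=3 B=0 C=-9 D=0 ZF=0 PC=5
Step 6: PC=5 exec 'MOV B, 4'. After: A=3 B=4 C=-9 D=0 ZF=0 PC=6
Step 7: PC=6 exec 'JMP 5'. After: A=3 B=4 C=-9 D=0 ZF=0 PC=5
Step 8: PC=5 exec 'MOV B, 4'. After: A=3 B=4 C=-9 D=0 ZF=0 PC=6
State after step 8 equals state after step 6: the program is in a cycle of length 2 and will never halt.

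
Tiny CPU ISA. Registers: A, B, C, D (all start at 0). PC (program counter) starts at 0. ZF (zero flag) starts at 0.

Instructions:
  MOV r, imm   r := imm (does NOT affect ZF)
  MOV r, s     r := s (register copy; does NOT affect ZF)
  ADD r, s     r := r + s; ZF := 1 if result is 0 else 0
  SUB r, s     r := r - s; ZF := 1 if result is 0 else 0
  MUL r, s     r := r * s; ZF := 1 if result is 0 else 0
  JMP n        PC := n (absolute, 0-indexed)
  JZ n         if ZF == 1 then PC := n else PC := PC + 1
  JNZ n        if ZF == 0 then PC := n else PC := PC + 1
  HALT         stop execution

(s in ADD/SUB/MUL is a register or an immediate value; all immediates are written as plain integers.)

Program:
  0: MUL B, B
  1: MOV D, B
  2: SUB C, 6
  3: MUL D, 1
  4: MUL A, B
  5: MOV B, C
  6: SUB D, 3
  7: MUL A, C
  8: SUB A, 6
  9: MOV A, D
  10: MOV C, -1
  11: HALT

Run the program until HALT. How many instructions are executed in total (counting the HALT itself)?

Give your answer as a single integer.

Answer: 12

Derivation:
Step 1: PC=0 exec 'MUL B, B'. After: A=0 B=0 C=0 D=0 ZF=1 PC=1
Step 2: PC=1 exec 'MOV D, B'. After: A=0 B=0 C=0 D=0 ZF=1 PC=2
Step 3: PC=2 exec 'SUB C, 6'. After: A=0 B=0 C=-6 D=0 ZF=0 PC=3
Step 4: PC=3 exec 'MUL D, 1'. After: A=0 B=0 C=-6 D=0 ZF=1 PC=4
Step 5: PC=4 exec 'MUL A, B'. After: A=0 B=0 C=-6 D=0 ZF=1 PC=5
Step 6: PC=5 exec 'MOV B, C'. After: A=0 B=-6 C=-6 D=0 ZF=1 PC=6
Step 7: PC=6 exec 'SUB D, 3'. After: A=0 B=-6 C=-6 D=-3 ZF=0 PC=7
Step 8: PC=7 exec 'MUL A, C'. After: A=0 B=-6 C=-6 D=-3 ZF=1 PC=8
Step 9: PC=8 exec 'SUB A, 6'. After: A=-6 B=-6 C=-6 D=-3 ZF=0 PC=9
Step 10: PC=9 exec 'MOV A, D'. After: A=-3 B=-6 C=-6 D=-3 ZF=0 PC=10
Step 11: PC=10 exec 'MOV C, -1'. After: A=-3 B=-6 C=-1 D=-3 ZF=0 PC=11
Step 12: PC=11 exec 'HALT'. After: A=-3 B=-6 C=-1 D=-3 ZF=0 PC=11 HALTED
Total instructions executed: 12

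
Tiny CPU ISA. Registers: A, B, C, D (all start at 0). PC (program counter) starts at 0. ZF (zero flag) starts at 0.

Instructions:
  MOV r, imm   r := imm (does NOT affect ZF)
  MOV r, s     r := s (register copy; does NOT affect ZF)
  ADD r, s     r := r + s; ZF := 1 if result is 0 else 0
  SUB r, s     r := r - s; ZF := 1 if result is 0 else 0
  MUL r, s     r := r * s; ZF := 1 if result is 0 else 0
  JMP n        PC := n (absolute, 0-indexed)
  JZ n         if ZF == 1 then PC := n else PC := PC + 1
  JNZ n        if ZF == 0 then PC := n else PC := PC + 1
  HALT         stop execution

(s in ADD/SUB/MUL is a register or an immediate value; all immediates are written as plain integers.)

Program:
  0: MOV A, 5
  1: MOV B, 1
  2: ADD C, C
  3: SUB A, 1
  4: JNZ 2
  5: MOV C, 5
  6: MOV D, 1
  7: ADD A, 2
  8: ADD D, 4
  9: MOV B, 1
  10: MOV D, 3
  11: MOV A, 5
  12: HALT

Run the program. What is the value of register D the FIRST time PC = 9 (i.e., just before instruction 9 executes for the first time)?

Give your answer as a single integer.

Step 1: PC=0 exec 'MOV A, 5'. After: A=5 B=0 C=0 D=0 ZF=0 PC=1
Step 2: PC=1 exec 'MOV B, 1'. After: A=5 B=1 C=0 D=0 ZF=0 PC=2
Step 3: PC=2 exec 'ADD C, C'. After: A=5 B=1 C=0 D=0 ZF=1 PC=3
Step 4: PC=3 exec 'SUB A, 1'. After: A=4 B=1 C=0 D=0 ZF=0 PC=4
Step 5: PC=4 exec 'JNZ 2'. After: A=4 B=1 C=0 D=0 ZF=0 PC=2
Step 6: PC=2 exec 'ADD C, C'. After: A=4 B=1 C=0 D=0 ZF=1 PC=3
Step 7: PC=3 exec 'SUB A, 1'. After: A=3 B=1 C=0 D=0 ZF=0 PC=4
Step 8: PC=4 exec 'JNZ 2'. After: A=3 B=1 C=0 D=0 ZF=0 PC=2
Step 9: PC=2 exec 'ADD C, C'. After: A=3 B=1 C=0 D=0 ZF=1 PC=3
Step 10: PC=3 exec 'SUB A, 1'. After: A=2 B=1 C=0 D=0 ZF=0 PC=4
Step 11: PC=4 exec 'JNZ 2'. After: A=2 B=1 C=0 D=0 ZF=0 PC=2
Step 12: PC=2 exec 'ADD C, C'. After: A=2 B=1 C=0 D=0 ZF=1 PC=3
Step 13: PC=3 exec 'SUB A, 1'. After: A=1 B=1 C=0 D=0 ZF=0 PC=4
Step 14: PC=4 exec 'JNZ 2'. After: A=1 B=1 C=0 D=0 ZF=0 PC=2
Step 15: PC=2 exec 'ADD C, C'. After: A=1 B=1 C=0 D=0 ZF=1 PC=3
Step 16: PC=3 exec 'SUB A, 1'. After: A=0 B=1 C=0 D=0 ZF=1 PC=4
Step 17: PC=4 exec 'JNZ 2'. After: A=0 B=1 C=0 D=0 ZF=1 PC=5
Step 18: PC=5 exec 'MOV C, 5'. After: A=0 B=1 C=5 D=0 ZF=1 PC=6
Step 19: PC=6 exec 'MOV D, 1'. After: A=0 B=1 C=5 D=1 ZF=1 PC=7
Step 20: PC=7 exec 'ADD A, 2'. After: A=2 B=1 C=5 D=1 ZF=0 PC=8
Step 21: PC=8 exec 'ADD D, 4'. After: A=2 B=1 C=5 D=5 ZF=0 PC=9
First time PC=9: D=5

5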